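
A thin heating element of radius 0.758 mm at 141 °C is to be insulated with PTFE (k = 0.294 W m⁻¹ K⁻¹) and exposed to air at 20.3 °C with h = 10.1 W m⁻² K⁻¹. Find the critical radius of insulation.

r_cr = 2.91 cm

For a cylinder, r_cr = k_ins/h = 0.294/10.1 = 0.0291 m = 2.91 cm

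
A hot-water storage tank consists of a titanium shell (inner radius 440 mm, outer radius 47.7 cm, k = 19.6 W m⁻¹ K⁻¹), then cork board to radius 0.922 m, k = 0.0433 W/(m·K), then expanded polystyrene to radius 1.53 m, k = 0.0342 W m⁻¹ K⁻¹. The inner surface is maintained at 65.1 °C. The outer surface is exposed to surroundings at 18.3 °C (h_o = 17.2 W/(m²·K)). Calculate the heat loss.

Treat each layer as a resistance in series:
  R_titanium = (1/0.440 − 1/0.477)/(4πk) = 0.1763/(4π·19.6) = 7.158×10^-4 K/W
  R_cork board = (1/0.477 − 1/0.922)/(4πk) = 1.012/(4π·0.0433) = 1.860 K/W
  R_expanded polystyrene = (1/0.922 − 1/1.53)/(4πk) = 0.4310/(4π·0.0342) = 1.003 K/W
  R_conv,out = 1/(4πr²h) = 1/(4π·1.53²·17.2) = 0.001976 K/W
ΣR = 7.158×10^-4 + 1.860 + 1.003 + 0.001976 = 2.866 K/W
Q = ΔT/ΣR = (65.1 °C − 18.3 °C)/2.866 = 16.3 W

Q = 16.3 W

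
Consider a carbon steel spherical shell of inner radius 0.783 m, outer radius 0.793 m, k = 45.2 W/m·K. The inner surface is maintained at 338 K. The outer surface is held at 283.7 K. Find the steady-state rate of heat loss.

Q = 4πk·ΔT/(1/r₁ − 1/r₂) = 4π × 45.2 × 54.3 / (1/0.783 − 1/0.793) = 1.92×10^6 W

Q = 1920 kW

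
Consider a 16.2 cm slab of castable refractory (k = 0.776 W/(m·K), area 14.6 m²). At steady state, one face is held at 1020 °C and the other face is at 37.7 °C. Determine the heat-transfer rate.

Q = kA·ΔT/L = 0.776 × 14.6 × |1020 °C − 37.7 °C| / 0.162 = 68700 W

Q = 68.7 kW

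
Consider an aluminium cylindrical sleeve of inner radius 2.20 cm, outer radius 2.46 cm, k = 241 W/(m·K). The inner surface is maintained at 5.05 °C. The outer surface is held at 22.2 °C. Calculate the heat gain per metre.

Q' = 2πk·ΔT/ln(r₂/r₁) = 2π × 241 × 17.15 / ln(0.0246/0.0220) = 2.32×10^5 W/m

Q' = 232 kW/m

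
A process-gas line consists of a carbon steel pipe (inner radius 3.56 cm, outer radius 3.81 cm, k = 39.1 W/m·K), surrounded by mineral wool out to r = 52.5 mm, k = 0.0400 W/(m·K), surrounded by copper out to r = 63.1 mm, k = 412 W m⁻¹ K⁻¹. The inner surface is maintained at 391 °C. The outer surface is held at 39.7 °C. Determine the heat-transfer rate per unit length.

Q' = 275 W/m

Treat each layer as a resistance in series:
  R'_carbon steel = ln(0.0381/0.0356)/(2πk) = 0.06787/(2π·39.1) = 2.763×10^-4 m·K/W
  R'_mineral wool = ln(0.0525/0.0381)/(2πk) = 0.3206/(2π·0.0400) = 1.276 m·K/W
  R'_copper = ln(0.0631/0.0525)/(2πk) = 0.1839/(2π·412) = 7.104×10^-5 m·K/W
ΣR = 2.763×10^-4 + 1.276 + 7.104×10^-5 = 1.276 m·K/W
Q' = ΔT/ΣR = (391 °C − 39.7 °C)/1.276 = 275 W/m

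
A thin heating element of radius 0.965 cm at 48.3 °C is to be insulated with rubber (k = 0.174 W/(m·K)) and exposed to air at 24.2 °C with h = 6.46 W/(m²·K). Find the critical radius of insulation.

For a cylinder, r_cr = k_ins/h = 0.174/6.46 = 0.0269 m = 2.69 cm

r_cr = 2.69 cm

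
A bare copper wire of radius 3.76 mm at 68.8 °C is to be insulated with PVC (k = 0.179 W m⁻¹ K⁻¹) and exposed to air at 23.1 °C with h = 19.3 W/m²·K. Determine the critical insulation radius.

r_cr = 0.927 cm

For a cylinder, r_cr = k_ins/h = 0.179/19.3 = 0.00927 m = 0.927 cm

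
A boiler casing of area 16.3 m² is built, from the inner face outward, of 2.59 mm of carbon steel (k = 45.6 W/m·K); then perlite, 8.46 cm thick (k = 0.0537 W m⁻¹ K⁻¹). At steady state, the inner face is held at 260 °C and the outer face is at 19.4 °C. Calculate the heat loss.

Series thermal resistances, inner to outer:
  R_carbon steel = L/(kA) = 0.00259/(45.6·16.3) = 3.485×10^-6 K/W
  R_perlite = L/(kA) = 0.0846/(0.0537·16.3) = 0.09665 K/W
ΣR = 3.485×10^-6 + 0.09665 = 0.09665 K/W
Q = ΔT/ΣR = (260 °C − 19.4 °C)/0.09665 = 2490 W

Q = 2490 W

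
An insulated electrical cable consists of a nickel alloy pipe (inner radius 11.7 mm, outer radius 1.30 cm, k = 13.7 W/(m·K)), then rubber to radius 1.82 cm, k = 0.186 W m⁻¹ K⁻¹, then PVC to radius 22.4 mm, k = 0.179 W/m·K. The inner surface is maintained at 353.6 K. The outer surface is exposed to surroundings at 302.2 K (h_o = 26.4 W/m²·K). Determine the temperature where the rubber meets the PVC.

Treat each layer as a resistance in series:
  R'_nickel alloy = ln(0.0130/0.0117)/(2πk) = 0.1054/(2π·13.7) = 0.001224 m·K/W
  R'_rubber = ln(0.0182/0.0130)/(2πk) = 0.3365/(2π·0.186) = 0.2879 m·K/W
  R'_PVC = ln(0.0224/0.0182)/(2πk) = 0.2076/(2π·0.179) = 0.1846 m·K/W
  R'_conv,out = 1/(2πr h) = 1/(2π·0.0224·26.4) = 0.2691 m·K/W
ΣR = 0.001224 + 0.2879 + 0.1846 + 0.2691 = 0.7428 m·K/W
Q' = ΔT/ΣR = (353.6 K − 302.2 K)/0.7428 = 69.20 W/m
From the inner boundary to the rubber/PVC interface, ΣR_partial = 0.2891 m·K/W.
T_interface = T_in − Q'·ΣR_partial = 353.6 K − (69.20)(0.2891) = 333.6 K

T = 333.6 K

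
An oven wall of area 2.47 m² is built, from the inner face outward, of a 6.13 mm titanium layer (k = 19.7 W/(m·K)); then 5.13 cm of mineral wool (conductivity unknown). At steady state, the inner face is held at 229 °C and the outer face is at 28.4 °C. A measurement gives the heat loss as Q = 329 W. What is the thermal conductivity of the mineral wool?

ΣR = ΔT/Q = |229 − 28.4|/329 = 0.6097 K/W
Known resistances:
  R_titanium = L/(kA) = 0.00613/(19.7·2.47) = 1.260×10^-4 K/W
R_mineral wool = ΣR − ΣR_known = 0.6097 − 1.260×10^-4 = 0.6096 K/W
L/(kA) = 0.6096 ⇒ k = 0.0513/(0.6096·2.47) = 0.0341 W/m·K

k = 0.0341 W/m·K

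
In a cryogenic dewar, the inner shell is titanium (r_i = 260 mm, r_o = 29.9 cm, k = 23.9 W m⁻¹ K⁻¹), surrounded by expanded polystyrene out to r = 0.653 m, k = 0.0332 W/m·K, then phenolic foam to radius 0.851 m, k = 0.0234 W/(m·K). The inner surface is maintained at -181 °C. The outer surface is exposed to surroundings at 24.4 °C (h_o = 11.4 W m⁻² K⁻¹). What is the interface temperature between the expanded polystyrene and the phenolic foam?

Treat each layer as a resistance in series:
  R_titanium = (1/0.260 − 1/0.299)/(4πk) = 0.5017/(4π·23.9) = 0.001670 K/W
  R_expanded polystyrene = (1/0.299 − 1/0.653)/(4πk) = 1.813/(4π·0.0332) = 4.346 K/W
  R_phenolic foam = (1/0.653 − 1/0.851)/(4πk) = 0.3563/(4π·0.0234) = 1.212 K/W
  R_conv,out = 1/(4πr²h) = 1/(4π·0.851²·11.4) = 0.009639 K/W
ΣR = 0.001670 + 4.346 + 1.212 + 0.009639 = 5.569 K/W
Q = ΔT/ΣR = (-181 °C − 24.4 °C)/5.569 = -36.88 W
From the inner boundary to the expanded polystyrene/phenolic foam interface, ΣR_partial = 4.348 K/W.
T_interface = T_in − Q·ΣR_partial = -181 °C − (-36.88)(4.348) = -20.6 °C

T = -20.6 °C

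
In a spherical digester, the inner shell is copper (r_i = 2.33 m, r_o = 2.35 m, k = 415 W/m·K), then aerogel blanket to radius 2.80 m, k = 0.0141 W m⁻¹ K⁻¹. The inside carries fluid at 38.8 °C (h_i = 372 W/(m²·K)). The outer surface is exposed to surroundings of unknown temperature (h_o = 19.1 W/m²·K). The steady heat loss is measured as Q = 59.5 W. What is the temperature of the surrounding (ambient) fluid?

Series resistances:
  R_conv,in = 1/(4πr²h) = 1/(4π·2.33²·372) = 3.940×10^-5 K/W
  R_copper = (1/2.33 − 1/2.35)/(4πk) = 0.003653/(4π·415) = 7.004×10^-7 K/W
  R_aerogel blanket = (1/2.35 − 1/2.80)/(4πk) = 0.06839/(4π·0.0141) = 0.3860 K/W
  R_conv,out = 1/(4πr²h) = 1/(4π·2.80²·19.1) = 5.314×10^-4 K/W
ΣR = 0.3865 K/W
ΔT = Q·ΣR = 59.5 × 0.3865 = 23.00 K
Heat flows outward, so T_out = T_in − ΔT = 38.8 − 23.00 = 15.8 °C

T_out = 15.8 °C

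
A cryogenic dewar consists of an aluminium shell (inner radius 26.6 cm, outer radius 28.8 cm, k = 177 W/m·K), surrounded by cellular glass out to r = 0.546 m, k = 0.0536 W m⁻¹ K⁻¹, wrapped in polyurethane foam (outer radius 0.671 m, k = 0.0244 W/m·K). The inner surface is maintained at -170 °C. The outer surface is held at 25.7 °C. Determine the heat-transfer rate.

Treat each layer as a resistance in series:
  R_aluminium = (1/0.266 − 1/0.288)/(4πk) = 0.2872/(4π·177) = 1.291×10^-4 K/W
  R_cellular glass = (1/0.288 − 1/0.546)/(4πk) = 1.641/(4π·0.0536) = 2.436 K/W
  R_polyurethane foam = (1/0.546 − 1/0.671)/(4πk) = 0.3412/(4π·0.0244) = 1.113 K/W
ΣR = 1.291×10^-4 + 2.436 + 1.113 = 3.549 K/W
Q = ΔT/ΣR = (-170 °C − 25.7 °C)/3.549 = -55.1 W
(Negative Q ⇒ heat flows inward; heat gain = 55.1 W.)

Q = 55.1 W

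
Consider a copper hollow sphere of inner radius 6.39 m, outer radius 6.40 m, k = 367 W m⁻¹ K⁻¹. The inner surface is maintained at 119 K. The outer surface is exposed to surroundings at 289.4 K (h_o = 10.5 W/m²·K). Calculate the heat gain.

Treat each layer as a resistance in series:
  R_copper = (1/6.39 − 1/6.40)/(4πk) = 2.445×10^-4/(4π·367) = 5.302×10^-8 K/W
  R_conv,out = 1/(4πr²h) = 1/(4π·6.40²·10.5) = 1.850×10^-4 K/W
ΣR = 5.302×10^-8 + 1.850×10^-4 = 1.851×10^-4 K/W
Q = ΔT/ΣR = (119 K − 289.4 K)/1.851×10^-4 = -9.21×10^5 W
(Negative Q ⇒ heat flows inward; heat gain = 9.21×10^5 W.)

Q = 9.21×10^5 W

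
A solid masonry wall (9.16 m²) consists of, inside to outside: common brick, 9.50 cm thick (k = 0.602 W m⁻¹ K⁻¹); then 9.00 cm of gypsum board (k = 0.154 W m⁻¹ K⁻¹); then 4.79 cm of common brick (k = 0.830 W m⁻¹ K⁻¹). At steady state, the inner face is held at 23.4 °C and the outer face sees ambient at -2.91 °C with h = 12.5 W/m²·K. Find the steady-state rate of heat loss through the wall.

Series thermal resistances, inner to outer:
  R_common brick = L/(kA) = 0.0950/(0.602·9.16) = 0.01723 K/W
  R_gypsum board = L/(kA) = 0.0900/(0.154·9.16) = 0.06380 K/W
  R_common brick = L/(kA) = 0.0479/(0.830·9.16) = 0.006300 K/W
  R_conv,out = 1/(hA) = 1/(12.5·9.16) = 0.008734 K/W
ΣR = 0.01723 + 0.06380 + 0.006300 + 0.008734 = 0.09606 K/W
Q = ΔT/ΣR = (23.4 °C − -2.91 °C)/0.09606 = 274 W

Q = 274 W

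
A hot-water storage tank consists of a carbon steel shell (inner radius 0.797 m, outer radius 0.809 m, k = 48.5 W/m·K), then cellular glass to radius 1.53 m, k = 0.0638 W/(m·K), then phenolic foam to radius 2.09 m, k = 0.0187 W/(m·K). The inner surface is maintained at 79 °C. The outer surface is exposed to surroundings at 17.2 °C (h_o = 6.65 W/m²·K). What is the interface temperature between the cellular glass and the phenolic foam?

Series thermal resistances, inner to outer:
  R_carbon steel = (1/0.797 − 1/0.809)/(4πk) = 0.01861/(4π·48.5) = 3.054×10^-5 K/W
  R_cellular glass = (1/0.809 − 1/1.53)/(4πk) = 0.5825/(4π·0.0638) = 0.7265 K/W
  R_phenolic foam = (1/1.53 − 1/2.09)/(4πk) = 0.1751/(4π·0.0187) = 0.7452 K/W
  R_conv,out = 1/(4πr²h) = 1/(4π·2.09²·6.65) = 0.002740 K/W
ΣR = 3.054×10^-5 + 0.7265 + 0.7452 + 0.002740 = 1.474 K/W
Q = ΔT/ΣR = (79 °C − 17.2 °C)/1.474 = 41.93 W
From the inner boundary to the cellular glass/phenolic foam interface, ΣR_partial = 0.7265 K/W.
T_interface = T_in − Q·ΣR_partial = 79 °C − (41.93)(0.7265) = 48.5 °C

T = 48.5 °C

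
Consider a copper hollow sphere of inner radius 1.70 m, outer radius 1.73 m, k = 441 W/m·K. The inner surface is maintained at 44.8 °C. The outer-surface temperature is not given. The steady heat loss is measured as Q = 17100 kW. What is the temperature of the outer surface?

Series resistances:
  R_copper = (1/1.70 − 1/1.73)/(4πk) = 0.01020/(4π·441) = 1.841×10^-6 K/W
ΣR = 1.841×10^-6 K/W
ΔT = Q·ΣR = 1.71×10^7 × 1.841×10^-6 = 31.48 K
Heat flows outward, so T_out = T_in − ΔT = 44.8 − 31.48 = 13.3 °C

T_out = 13.3 °C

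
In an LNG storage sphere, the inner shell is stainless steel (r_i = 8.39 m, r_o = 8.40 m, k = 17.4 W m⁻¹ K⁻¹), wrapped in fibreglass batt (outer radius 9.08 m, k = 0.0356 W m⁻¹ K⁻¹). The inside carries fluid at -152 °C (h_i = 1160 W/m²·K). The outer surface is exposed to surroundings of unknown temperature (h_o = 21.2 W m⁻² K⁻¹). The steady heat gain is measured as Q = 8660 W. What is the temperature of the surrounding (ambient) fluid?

Series resistances:
  R_conv,in = 1/(4πr²h) = 1/(4π·8.39²·1160) = 9.746×10^-7 K/W
  R_stainless steel = (1/8.39 − 1/8.40)/(4πk) = 1.419×10^-4/(4π·17.4) = 6.489×10^-7 K/W
  R_fibreglass batt = (1/8.40 − 1/9.08)/(4πk) = 0.008915/(4π·0.0356) = 0.01993 K/W
  R_conv,out = 1/(4πr²h) = 1/(4π·9.08²·21.2) = 4.553×10^-5 K/W
ΣR = 0.01998 K/W
ΔT = Q·ΣR = 8660 × 0.01998 = 173.0 K
Heat flows inward, so T_out = T_in + ΔT = -152 + 173.0 = 21.0 °C

T_out = 21.0 °C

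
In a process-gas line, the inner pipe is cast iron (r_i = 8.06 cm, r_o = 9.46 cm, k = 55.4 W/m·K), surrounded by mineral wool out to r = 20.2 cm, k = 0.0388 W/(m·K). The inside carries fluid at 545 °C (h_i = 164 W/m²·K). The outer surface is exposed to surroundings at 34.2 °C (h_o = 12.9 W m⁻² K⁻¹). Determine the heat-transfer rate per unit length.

Q' = 160 W/m

Series thermal resistances, inner to outer:
  R'_conv,in = 1/(2πr h) = 1/(2π·0.0806·164) = 0.01204 m·K/W
  R'_cast iron = ln(0.0946/0.0806)/(2πk) = 0.1602/(2π·55.4) = 4.601×10^-4 m·K/W
  R'_mineral wool = ln(0.202/0.0946)/(2πk) = 0.7586/(2π·0.0388) = 3.112 m·K/W
  R'_conv,out = 1/(2πr h) = 1/(2π·0.202·12.9) = 0.06108 m·K/W
ΣR = 0.01204 + 4.601×10^-4 + 3.112 + 0.06108 = 3.186 m·K/W
Q' = ΔT/ΣR = (545 °C − 34.2 °C)/3.186 = 160 W/m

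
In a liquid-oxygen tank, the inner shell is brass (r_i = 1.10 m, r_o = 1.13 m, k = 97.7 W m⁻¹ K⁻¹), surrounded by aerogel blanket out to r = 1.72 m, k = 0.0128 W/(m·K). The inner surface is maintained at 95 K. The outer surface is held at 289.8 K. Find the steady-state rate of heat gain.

Q = 103 W

Treat each layer as a resistance in series:
  R_brass = (1/1.10 − 1/1.13)/(4πk) = 0.02414/(4π·97.7) = 1.966×10^-5 K/W
  R_aerogel blanket = (1/1.13 − 1/1.72)/(4πk) = 0.3036/(4π·0.0128) = 1.887 K/W
ΣR = 1.966×10^-5 + 1.887 = 1.887 K/W
Q = ΔT/ΣR = (95 K − 289.8 K)/1.887 = -103 W
(Negative Q ⇒ heat flows inward; heat gain = 103 W.)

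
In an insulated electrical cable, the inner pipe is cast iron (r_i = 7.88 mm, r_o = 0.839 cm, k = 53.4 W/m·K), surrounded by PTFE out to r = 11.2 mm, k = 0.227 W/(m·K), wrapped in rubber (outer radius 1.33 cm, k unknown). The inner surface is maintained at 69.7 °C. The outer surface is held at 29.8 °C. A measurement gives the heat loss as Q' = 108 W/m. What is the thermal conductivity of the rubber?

k = 0.164 W/m·K

ΣR = ΔT/Q' = |69.7 − 29.8|/108 = 0.3694 m·K/W
Known resistances:
  R'_cast iron = ln(0.00839/0.00788)/(2πk) = 0.06271/(2π·53.4) = 1.869×10^-4 m·K/W
  R'_PTFE = ln(0.0112/0.00839)/(2πk) = 0.2889/(2π·0.227) = 0.2025 m·K/W
R_rubber = ΣR − ΣR_known = 0.3694 − 0.2027 = 0.1667 m·K/W
ln(r₂/r₁)/(2πk) = 0.1667 ⇒ k = 0.1719/(2π·0.1667) = 0.164 W/m·K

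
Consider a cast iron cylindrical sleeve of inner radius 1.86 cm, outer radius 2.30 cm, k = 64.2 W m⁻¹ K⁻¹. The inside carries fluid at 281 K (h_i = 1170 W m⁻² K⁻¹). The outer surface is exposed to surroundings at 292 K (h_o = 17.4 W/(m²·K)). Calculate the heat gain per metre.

Q' = 27.1 W/m

Resistance network (inner→outer):
  R'_conv,in = 1/(2πr h) = 1/(2π·0.0186·1170) = 0.007313 m·K/W
  R'_cast iron = ln(0.0230/0.0186)/(2πk) = 0.2123/(2π·64.2) = 5.264×10^-4 m·K/W
  R'_conv,out = 1/(2πr h) = 1/(2π·0.0230·17.4) = 0.3977 m·K/W
ΣR = 0.007313 + 5.264×10^-4 + 0.3977 = 0.4055 m·K/W
Q' = ΔT/ΣR = (281 K − 292 K)/0.4055 = -27.1 W/m
(Negative Q' ⇒ heat flows inward; heat gain = 27.1 W/m.)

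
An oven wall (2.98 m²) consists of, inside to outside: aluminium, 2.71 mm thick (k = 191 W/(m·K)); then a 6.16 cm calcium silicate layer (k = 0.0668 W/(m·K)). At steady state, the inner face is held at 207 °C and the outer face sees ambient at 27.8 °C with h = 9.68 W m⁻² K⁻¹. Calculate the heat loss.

Q = 521 W

Resistance network (inner→outer):
  R_aluminium = L/(kA) = 0.00271/(191·2.98) = 4.761×10^-6 K/W
  R_calcium silicate = L/(kA) = 0.0616/(0.0668·2.98) = 0.3094 K/W
  R_conv,out = 1/(hA) = 1/(9.68·2.98) = 0.03467 K/W
ΣR = 4.761×10^-6 + 0.3094 + 0.03467 = 0.3441 K/W
Q = ΔT/ΣR = (207 °C − 27.8 °C)/0.3441 = 521 W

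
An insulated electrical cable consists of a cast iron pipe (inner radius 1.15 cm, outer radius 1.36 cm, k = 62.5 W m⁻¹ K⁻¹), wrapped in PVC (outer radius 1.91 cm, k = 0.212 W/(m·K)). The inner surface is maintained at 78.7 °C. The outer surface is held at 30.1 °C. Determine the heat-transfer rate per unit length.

Q' = 190 W/m

Treat each layer as a resistance in series:
  R'_cast iron = ln(0.0136/0.0115)/(2πk) = 0.1677/(2π·62.5) = 4.271×10^-4 m·K/W
  R'_PVC = ln(0.0191/0.0136)/(2πk) = 0.3396/(2π·0.212) = 0.2550 m·K/W
ΣR = 4.271×10^-4 + 0.2550 = 0.2554 m·K/W
Q' = ΔT/ΣR = (78.7 °C − 30.1 °C)/0.2554 = 190 W/m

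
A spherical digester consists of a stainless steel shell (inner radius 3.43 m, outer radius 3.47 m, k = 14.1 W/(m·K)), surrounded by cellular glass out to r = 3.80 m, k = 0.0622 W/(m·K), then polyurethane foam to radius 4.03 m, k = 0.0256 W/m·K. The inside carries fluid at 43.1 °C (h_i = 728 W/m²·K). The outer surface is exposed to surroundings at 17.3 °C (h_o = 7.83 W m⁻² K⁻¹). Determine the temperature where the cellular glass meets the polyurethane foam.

Treat each layer as a resistance in series:
  R_conv,in = 1/(4πr²h) = 1/(4π·3.43²·728) = 9.291×10^-6 K/W
  R_stainless steel = (1/3.43 − 1/3.47)/(4πk) = 0.003361/(4π·14.1) = 1.897×10^-5 K/W
  R_cellular glass = (1/3.47 − 1/3.80)/(4πk) = 0.02503/(4π·0.0622) = 0.03202 K/W
  R_polyurethane foam = (1/3.80 − 1/4.03)/(4πk) = 0.01502/(4π·0.0256) = 0.04669 K/W
  R_conv,out = 1/(4πr²h) = 1/(4π·4.03²·7.83) = 6.258×10^-4 K/W
ΣR = 9.291×10^-6 + 1.897×10^-5 + 0.03202 + 0.04669 + 6.258×10^-4 = 0.07936 K/W
Q = ΔT/ΣR = (43.1 °C − 17.3 °C)/0.07936 = 325.1 W
From the inner boundary to the cellular glass/polyurethane foam interface, ΣR_partial = 0.03205 K/W.
T_interface = T_in − Q·ΣR_partial = 43.1 °C − (325.1)(0.03205) = 32.7 °C

T = 32.7 °C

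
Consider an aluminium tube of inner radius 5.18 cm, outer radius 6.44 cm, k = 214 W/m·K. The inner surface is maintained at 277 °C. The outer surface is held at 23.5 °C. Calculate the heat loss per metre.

Q' = 1.57×10^6 W/m

Q' = 2πk·ΔT/ln(r₂/r₁) = 2π × 214 × 253.5 / ln(0.0644/0.0518) = 1.57×10^6 W/m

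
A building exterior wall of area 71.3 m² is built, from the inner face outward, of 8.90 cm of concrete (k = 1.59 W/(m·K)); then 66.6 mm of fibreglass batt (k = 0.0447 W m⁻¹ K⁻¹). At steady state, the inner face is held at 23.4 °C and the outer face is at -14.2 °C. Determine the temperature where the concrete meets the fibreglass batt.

Resistance network (inner→outer):
  R_concrete = L/(kA) = 0.0890/(1.59·71.3) = 7.851×10^-4 K/W
  R_fibreglass batt = L/(kA) = 0.0666/(0.0447·71.3) = 0.02090 K/W
ΣR = 7.851×10^-4 + 0.02090 = 0.02169 K/W
Q = ΔT/ΣR = (23.4 °C − -14.2 °C)/0.02169 = 1734 W
From the inner boundary to the concrete/fibreglass batt interface, ΣR_partial = 7.851×10^-4 K/W.
T_interface = T_in − Q·ΣR_partial = 23.4 °C − (1734)(7.851×10^-4) = 22.0 °C

T = 22.0 °C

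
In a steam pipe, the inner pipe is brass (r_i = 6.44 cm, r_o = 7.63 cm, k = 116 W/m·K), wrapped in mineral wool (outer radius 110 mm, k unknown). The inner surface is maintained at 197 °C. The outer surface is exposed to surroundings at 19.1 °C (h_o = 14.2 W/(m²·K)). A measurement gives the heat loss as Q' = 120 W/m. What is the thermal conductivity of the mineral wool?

ΣR = ΔT/Q' = |197 − 19.1|/120 = 1.483 m·K/W
Known resistances:
  R'_brass = ln(0.0763/0.0644)/(2πk) = 0.1696/(2π·116) = 2.326×10^-4 m·K/W
  R'_conv,out = 1/(2πr h) = 1/(2π·0.110·14.2) = 0.1019 m·K/W
R_mineral wool = ΣR − ΣR_known = 1.483 − 0.1021 = 1.381 m·K/W
ln(r₂/r₁)/(2πk) = 1.381 ⇒ k = 0.3658/(2π·1.381) = 0.0422 W/m·K

k = 0.0422 W/m·K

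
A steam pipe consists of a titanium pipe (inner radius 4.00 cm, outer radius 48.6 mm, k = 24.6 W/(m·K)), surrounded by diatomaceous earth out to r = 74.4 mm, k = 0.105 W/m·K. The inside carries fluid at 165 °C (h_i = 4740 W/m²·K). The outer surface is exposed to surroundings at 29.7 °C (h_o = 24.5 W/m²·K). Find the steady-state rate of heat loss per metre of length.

Resistance network (inner→outer):
  R'_conv,in = 1/(2πr h) = 1/(2π·0.0400·4740) = 8.394×10^-4 m·K/W
  R'_titanium = ln(0.0486/0.0400)/(2πk) = 0.1947/(2π·24.6) = 0.001260 m·K/W
  R'_diatomaceous earth = ln(0.0744/0.0486)/(2πk) = 0.4258/(2π·0.105) = 0.6455 m·K/W
  R'_conv,out = 1/(2πr h) = 1/(2π·0.0744·24.5) = 0.08731 m·K/W
ΣR = 8.394×10^-4 + 0.001260 + 0.6455 + 0.08731 = 0.7349 m·K/W
Q' = ΔT/ΣR = (165 °C − 29.7 °C)/0.7349 = 184 W/m

Q' = 184 W/m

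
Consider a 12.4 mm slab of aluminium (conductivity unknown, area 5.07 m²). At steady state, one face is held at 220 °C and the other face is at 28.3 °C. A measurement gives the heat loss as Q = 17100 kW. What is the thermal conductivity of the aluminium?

k = 218 W/m·K

ΣR = ΔT/Q = |220 − 28.3|/1.71×10^7 = 1.121×10^-5 K/W
L/(kA) = 1.121×10^-5 ⇒ k = 0.0124/(1.121×10^-5·5.07) = 218 W/m·K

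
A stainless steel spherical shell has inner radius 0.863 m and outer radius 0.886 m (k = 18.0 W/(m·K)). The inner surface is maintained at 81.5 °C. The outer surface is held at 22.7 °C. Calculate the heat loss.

Q = 4.42×10^5 W

Q = 4πk·ΔT/(1/r₁ − 1/r₂) = 4π × 18.0 × 58.8 / (1/0.863 − 1/0.886) = 4.42×10^5 W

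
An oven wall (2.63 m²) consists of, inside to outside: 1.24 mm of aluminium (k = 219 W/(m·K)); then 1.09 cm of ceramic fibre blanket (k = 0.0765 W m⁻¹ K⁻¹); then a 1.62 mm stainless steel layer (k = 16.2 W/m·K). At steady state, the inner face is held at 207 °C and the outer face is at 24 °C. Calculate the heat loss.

Q = 3380 W

Series thermal resistances, inner to outer:
  R_aluminium = L/(kA) = 0.00124/(219·2.63) = 2.153×10^-6 K/W
  R_ceramic fibre blanket = L/(kA) = 0.0109/(0.0765·2.63) = 0.05418 K/W
  R_stainless steel = L/(kA) = 0.00162/(16.2·2.63) = 3.802×10^-5 K/W
ΣR = 2.153×10^-6 + 0.05418 + 3.802×10^-5 = 0.05422 K/W
Q = ΔT/ΣR = (207 °C − 24 °C)/0.05422 = 3380 W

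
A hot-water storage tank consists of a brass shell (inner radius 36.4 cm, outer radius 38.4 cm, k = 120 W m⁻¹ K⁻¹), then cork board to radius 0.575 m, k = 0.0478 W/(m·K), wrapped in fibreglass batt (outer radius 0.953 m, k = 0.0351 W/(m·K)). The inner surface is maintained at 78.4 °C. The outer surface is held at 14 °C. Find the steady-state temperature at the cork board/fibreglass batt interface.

Resistance network (inner→outer):
  R_brass = (1/0.364 − 1/0.384)/(4πk) = 0.1431/(4π·120) = 9.489×10^-5 K/W
  R_cork board = (1/0.384 − 1/0.575)/(4πk) = 0.8650/(4π·0.0478) = 1.440 K/W
  R_fibreglass batt = (1/0.575 − 1/0.953)/(4πk) = 0.6898/(4π·0.0351) = 1.564 K/W
ΣR = 9.489×10^-5 + 1.440 + 1.564 = 3.004 K/W
Q = ΔT/ΣR = (78.4 °C − 14 °C)/3.004 = 21.44 W
From the inner boundary to the cork board/fibreglass batt interface, ΣR_partial = 1.440 K/W.
T_interface = T_in − Q·ΣR_partial = 78.4 °C − (21.44)(1.440) = 47.5 °C

T = 47.5 °C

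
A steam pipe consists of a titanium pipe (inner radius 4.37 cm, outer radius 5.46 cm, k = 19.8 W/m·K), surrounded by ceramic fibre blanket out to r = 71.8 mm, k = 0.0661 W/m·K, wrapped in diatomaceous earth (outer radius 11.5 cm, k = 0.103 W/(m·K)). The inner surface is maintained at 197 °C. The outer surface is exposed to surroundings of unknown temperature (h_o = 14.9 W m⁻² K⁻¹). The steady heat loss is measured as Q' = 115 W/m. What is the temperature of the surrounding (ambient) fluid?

Series resistances:
  R'_titanium = ln(0.0546/0.0437)/(2πk) = 0.2227/(2π·19.8) = 0.001790 m·K/W
  R'_ceramic fibre blanket = ln(0.0718/0.0546)/(2πk) = 0.2739/(2π·0.0661) = 0.6594 m·K/W
  R'_diatomaceous earth = ln(0.115/0.0718)/(2πk) = 0.4710/(2π·0.103) = 0.7279 m·K/W
  R'_conv,out = 1/(2πr h) = 1/(2π·0.115·14.9) = 0.09288 m·K/W
ΣR = 1.482 m·K/W
ΔT = Q'·ΣR = 115 × 1.482 = 170.4 K
Heat flows outward, so T_out = T_in − ΔT = 197 − 170.4 = 26.6 °C

T_out = 26.6 °C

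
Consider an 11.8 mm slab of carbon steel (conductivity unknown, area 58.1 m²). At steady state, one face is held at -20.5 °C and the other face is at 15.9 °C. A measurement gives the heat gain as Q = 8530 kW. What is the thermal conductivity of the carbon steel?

k = 47.6 W/m·K

ΣR = ΔT/Q = |-20.5 − 15.9|/8.53×10^6 = 4.267×10^-6 K/W
L/(kA) = 4.267×10^-6 ⇒ k = 0.0118/(4.267×10^-6·58.1) = 47.6 W/m·K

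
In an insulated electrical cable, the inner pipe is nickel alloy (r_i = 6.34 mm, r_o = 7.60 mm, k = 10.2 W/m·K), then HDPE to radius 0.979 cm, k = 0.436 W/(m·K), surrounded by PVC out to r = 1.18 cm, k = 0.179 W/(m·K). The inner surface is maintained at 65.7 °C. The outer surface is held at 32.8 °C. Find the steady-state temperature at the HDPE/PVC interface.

Series thermal resistances, inner to outer:
  R'_nickel alloy = ln(0.00760/0.00634)/(2πk) = 0.1813/(2π·10.2) = 0.002828 m·K/W
  R'_HDPE = ln(0.00979/0.00760)/(2πk) = 0.2532/(2π·0.436) = 0.09243 m·K/W
  R'_PVC = ln(0.0118/0.00979)/(2πk) = 0.1867/(2π·0.179) = 0.1660 m·K/W
ΣR = 0.002828 + 0.09243 + 0.1660 = 0.2613 m·K/W
Q' = ΔT/ΣR = (65.7 °C − 32.8 °C)/0.2613 = 125.9 W/m
From the inner boundary to the HDPE/PVC interface, ΣR_partial = 0.09526 m·K/W.
T_interface = T_in − Q'·ΣR_partial = 65.7 °C − (125.9)(0.09526) = 53.7 °C

T = 53.7 °C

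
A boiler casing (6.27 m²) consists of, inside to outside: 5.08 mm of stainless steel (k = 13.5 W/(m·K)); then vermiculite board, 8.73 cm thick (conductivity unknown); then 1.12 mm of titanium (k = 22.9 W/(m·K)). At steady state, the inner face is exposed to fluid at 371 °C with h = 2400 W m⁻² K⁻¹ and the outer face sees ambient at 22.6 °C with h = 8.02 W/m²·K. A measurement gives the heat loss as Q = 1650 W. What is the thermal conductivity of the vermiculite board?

ΣR = ΔT/Q = |371 − 22.6|/1650 = 0.2112 K/W
Known resistances:
  R_conv,in = 1/(hA) = 1/(2400·6.27) = 6.645×10^-5 K/W
  R_stainless steel = L/(kA) = 0.00508/(13.5·6.27) = 6.002×10^-5 K/W
  R_titanium = L/(kA) = 0.00112/(22.9·6.27) = 7.800×10^-6 K/W
  R_conv,out = 1/(hA) = 1/(8.02·6.27) = 0.01989 K/W
R_vermiculite board = ΣR − ΣR_known = 0.2112 − 0.02002 = 0.1912 K/W
L/(kA) = 0.1912 ⇒ k = 0.0873/(0.1912·6.27) = 0.0728 W/m·K

k = 0.0728 W/m·K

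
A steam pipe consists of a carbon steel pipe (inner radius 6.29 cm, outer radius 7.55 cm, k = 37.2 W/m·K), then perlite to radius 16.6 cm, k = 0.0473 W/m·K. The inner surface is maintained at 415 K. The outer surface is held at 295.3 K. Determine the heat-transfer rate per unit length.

Treat each layer as a resistance in series:
  R'_carbon steel = ln(0.0755/0.0629)/(2πk) = 0.1826/(2π·37.2) = 7.812×10^-4 m·K/W
  R'_perlite = ln(0.166/0.0755)/(2πk) = 0.7879/(2π·0.0473) = 2.651 m·K/W
ΣR = 7.812×10^-4 + 2.651 = 2.652 m·K/W
Q' = ΔT/ΣR = (415 K − 295.3 K)/2.652 = 45.1 W/m

Q' = 45.1 W/m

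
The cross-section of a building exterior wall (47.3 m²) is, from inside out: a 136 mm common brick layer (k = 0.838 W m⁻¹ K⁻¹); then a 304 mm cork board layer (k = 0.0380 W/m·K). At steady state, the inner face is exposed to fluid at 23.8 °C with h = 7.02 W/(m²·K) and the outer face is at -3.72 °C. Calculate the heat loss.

Q = 157 W

Treat each layer as a resistance in series:
  R_conv,in = 1/(hA) = 1/(7.02·47.3) = 0.003012 K/W
  R_common brick = L/(kA) = 0.136/(0.838·47.3) = 0.003431 K/W
  R_cork board = L/(kA) = 0.304/(0.0380·47.3) = 0.1691 K/W
ΣR = 0.003012 + 0.003431 + 0.1691 = 0.1755 K/W
Q = ΔT/ΣR = (23.8 °C − -3.72 °C)/0.1755 = 157 W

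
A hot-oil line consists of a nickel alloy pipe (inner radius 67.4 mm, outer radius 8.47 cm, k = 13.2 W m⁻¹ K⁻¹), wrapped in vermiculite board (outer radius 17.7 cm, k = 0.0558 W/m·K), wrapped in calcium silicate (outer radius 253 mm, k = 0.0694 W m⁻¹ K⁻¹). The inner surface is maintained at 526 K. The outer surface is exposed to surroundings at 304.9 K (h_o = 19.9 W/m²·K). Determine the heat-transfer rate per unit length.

Resistance network (inner→outer):
  R'_nickel alloy = ln(0.0847/0.0674)/(2πk) = 0.2285/(2π·13.2) = 0.002755 m·K/W
  R'_vermiculite board = ln(0.177/0.0847)/(2πk) = 0.7370/(2π·0.0558) = 2.102 m·K/W
  R'_calcium silicate = ln(0.253/0.177)/(2πk) = 0.3572/(2π·0.0694) = 0.8193 m·K/W
  R'_conv,out = 1/(2πr h) = 1/(2π·0.253·19.9) = 0.03161 m·K/W
ΣR = 0.002755 + 2.102 + 0.8193 + 0.03161 = 2.956 m·K/W
Q' = ΔT/ΣR = (526 K − 304.9 K)/2.956 = 74.8 W/m

Q' = 74.8 W/m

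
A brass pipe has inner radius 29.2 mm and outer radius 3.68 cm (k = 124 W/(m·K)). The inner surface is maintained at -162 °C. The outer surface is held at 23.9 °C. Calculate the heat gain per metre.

Q' = 6.26×10^5 W/m

Q' = 2πk·ΔT/ln(r₂/r₁) = 2π × 124 × 185.9 / ln(0.0368/0.0292) = 6.26×10^5 W/m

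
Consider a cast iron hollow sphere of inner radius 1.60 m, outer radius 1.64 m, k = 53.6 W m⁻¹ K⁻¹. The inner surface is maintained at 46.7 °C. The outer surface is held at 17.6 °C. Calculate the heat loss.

Q = 1290 kW

Q = 4πk·ΔT/(1/r₁ − 1/r₂) = 4π × 53.6 × 29.1 / (1/1.60 − 1/1.64) = 1.29×10^6 W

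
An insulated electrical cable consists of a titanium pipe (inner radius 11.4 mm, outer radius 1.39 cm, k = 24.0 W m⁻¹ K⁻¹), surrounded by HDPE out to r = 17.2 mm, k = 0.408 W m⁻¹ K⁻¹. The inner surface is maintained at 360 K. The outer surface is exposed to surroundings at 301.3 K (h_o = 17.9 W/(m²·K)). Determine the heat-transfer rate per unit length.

Q' = 97.6 W/m

Series thermal resistances, inner to outer:
  R'_titanium = ln(0.0139/0.0114)/(2πk) = 0.1983/(2π·24.0) = 0.001315 m·K/W
  R'_HDPE = ln(0.0172/0.0139)/(2πk) = 0.2130/(2π·0.408) = 0.08310 m·K/W
  R'_conv,out = 1/(2πr h) = 1/(2π·0.0172·17.9) = 0.5169 m·K/W
ΣR = 0.001315 + 0.08310 + 0.5169 = 0.6013 m·K/W
Q' = ΔT/ΣR = (360 K − 301.3 K)/0.6013 = 97.6 W/m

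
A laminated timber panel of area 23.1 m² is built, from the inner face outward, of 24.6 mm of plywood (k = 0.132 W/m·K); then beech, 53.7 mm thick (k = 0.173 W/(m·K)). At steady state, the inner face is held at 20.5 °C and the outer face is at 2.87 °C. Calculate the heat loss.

Q = 820 W

Series thermal resistances, inner to outer:
  R_plywood = L/(kA) = 0.0246/(0.132·23.1) = 0.008068 K/W
  R_beech = L/(kA) = 0.0537/(0.173·23.1) = 0.01344 K/W
ΣR = 0.008068 + 0.01344 = 0.02151 K/W
Q = ΔT/ΣR = (20.5 °C − 2.87 °C)/0.02151 = 820 W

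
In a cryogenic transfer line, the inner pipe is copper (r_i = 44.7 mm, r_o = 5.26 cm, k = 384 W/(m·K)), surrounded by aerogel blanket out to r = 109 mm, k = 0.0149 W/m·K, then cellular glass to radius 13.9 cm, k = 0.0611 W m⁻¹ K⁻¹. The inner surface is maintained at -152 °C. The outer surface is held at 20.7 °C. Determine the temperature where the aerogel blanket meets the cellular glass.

Series thermal resistances, inner to outer:
  R'_copper = ln(0.0526/0.0447)/(2πk) = 0.1627/(2π·384) = 6.745×10^-5 m·K/W
  R'_aerogel blanket = ln(0.109/0.0526)/(2πk) = 0.7286/(2π·0.0149) = 7.783 m·K/W
  R'_cellular glass = ln(0.139/0.109)/(2πk) = 0.2431/(2π·0.0611) = 0.6333 m·K/W
ΣR = 6.745×10^-5 + 7.783 + 0.6333 = 8.416 m·K/W
Q' = ΔT/ΣR = (-152 °C − 20.7 °C)/8.416 = -20.52 W/m
From the inner boundary to the aerogel blanket/cellular glass interface, ΣR_partial = 7.783 m·K/W.
T_interface = T_in − Q'·ΣR_partial = -152 °C − (-20.52)(7.783) = 7.7 °C

T = 7.7 °C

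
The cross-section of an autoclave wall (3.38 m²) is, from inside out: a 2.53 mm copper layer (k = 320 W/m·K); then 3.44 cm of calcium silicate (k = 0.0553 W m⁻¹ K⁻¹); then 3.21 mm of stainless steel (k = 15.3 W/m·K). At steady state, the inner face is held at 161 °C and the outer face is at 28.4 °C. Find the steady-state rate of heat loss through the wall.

Series thermal resistances, inner to outer:
  R_copper = L/(kA) = 0.00253/(320·3.38) = 2.339×10^-6 K/W
  R_calcium silicate = L/(kA) = 0.0344/(0.0553·3.38) = 0.1840 K/W
  R_stainless steel = L/(kA) = 0.00321/(15.3·3.38) = 6.207×10^-5 K/W
ΣR = 2.339×10^-6 + 0.1840 + 6.207×10^-5 = 0.1841 K/W
Q = ΔT/ΣR = (161 °C − 28.4 °C)/0.1841 = 720 W

Q = 720 W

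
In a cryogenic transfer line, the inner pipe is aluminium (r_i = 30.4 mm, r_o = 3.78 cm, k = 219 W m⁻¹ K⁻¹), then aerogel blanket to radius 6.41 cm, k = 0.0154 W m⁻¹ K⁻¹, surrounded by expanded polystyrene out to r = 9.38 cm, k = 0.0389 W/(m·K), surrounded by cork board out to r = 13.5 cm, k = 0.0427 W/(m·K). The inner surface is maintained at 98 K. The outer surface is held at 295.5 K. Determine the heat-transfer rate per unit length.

Series thermal resistances, inner to outer:
  R'_aluminium = ln(0.0378/0.0304)/(2πk) = 0.2179/(2π·219) = 1.583×10^-4 m·K/W
  R'_aerogel blanket = ln(0.0641/0.0378)/(2πk) = 0.5281/(2π·0.0154) = 5.458 m·K/W
  R'_expanded polystyrene = ln(0.0938/0.0641)/(2πk) = 0.3807/(2π·0.0389) = 1.558 m·K/W
  R'_cork board = ln(0.135/0.0938)/(2πk) = 0.3641/(2π·0.0427) = 1.357 m·K/W
ΣR = 1.583×10^-4 + 5.458 + 1.558 + 1.357 = 8.373 m·K/W
Q' = ΔT/ΣR = (98 K − 295.5 K)/8.373 = -23.6 W/m
(Negative Q' ⇒ heat flows inward; heat gain = 23.6 W/m.)

Q' = 23.6 W/m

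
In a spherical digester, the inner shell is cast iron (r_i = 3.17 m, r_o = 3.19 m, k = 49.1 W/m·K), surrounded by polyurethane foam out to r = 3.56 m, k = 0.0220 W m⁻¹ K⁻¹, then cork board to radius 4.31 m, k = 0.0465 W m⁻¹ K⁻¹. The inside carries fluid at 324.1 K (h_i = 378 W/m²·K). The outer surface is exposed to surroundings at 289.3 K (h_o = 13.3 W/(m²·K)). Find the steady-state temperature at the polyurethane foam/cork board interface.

T = 303.8 K

Resistance network (inner→outer):
  R_conv,in = 1/(4πr²h) = 1/(4π·3.17²·378) = 2.095×10^-5 K/W
  R_cast iron = (1/3.17 − 1/3.19)/(4πk) = 0.001978/(4π·49.1) = 3.205×10^-6 K/W
  R_polyurethane foam = (1/3.19 − 1/3.56)/(4πk) = 0.03258/(4π·0.0220) = 0.1178 K/W
  R_cork board = (1/3.56 − 1/4.31)/(4πk) = 0.04888/(4π·0.0465) = 0.08365 K/W
  R_conv,out = 1/(4πr²h) = 1/(4π·4.31²·13.3) = 3.221×10^-4 K/W
ΣR = 2.095×10^-5 + 3.205×10^-6 + 0.1178 + 0.08365 + 3.221×10^-4 = 0.2018 K/W
Q = ΔT/ΣR = (324.1 K − 289.3 K)/0.2018 = 172.4 W
From the inner boundary to the polyurethane foam/cork board interface, ΣR_partial = 0.1178 K/W.
T_interface = T_in − Q·ΣR_partial = 324.1 K − (172.4)(0.1178) = 303.8 K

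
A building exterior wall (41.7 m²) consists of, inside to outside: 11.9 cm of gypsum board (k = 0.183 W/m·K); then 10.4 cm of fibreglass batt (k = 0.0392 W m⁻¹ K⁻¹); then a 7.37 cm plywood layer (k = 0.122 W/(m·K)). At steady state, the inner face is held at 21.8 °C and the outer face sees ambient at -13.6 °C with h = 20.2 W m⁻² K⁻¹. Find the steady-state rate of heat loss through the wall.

Q = 373 W

Treat each layer as a resistance in series:
  R_gypsum board = L/(kA) = 0.119/(0.183·41.7) = 0.01559 K/W
  R_fibreglass batt = L/(kA) = 0.104/(0.0392·41.7) = 0.06362 K/W
  R_plywood = L/(kA) = 0.0737/(0.122·41.7) = 0.01449 K/W
  R_conv,out = 1/(hA) = 1/(20.2·41.7) = 0.001187 K/W
ΣR = 0.01559 + 0.06362 + 0.01449 + 0.001187 = 0.09489 K/W
Q = ΔT/ΣR = (21.8 °C − -13.6 °C)/0.09489 = 373 W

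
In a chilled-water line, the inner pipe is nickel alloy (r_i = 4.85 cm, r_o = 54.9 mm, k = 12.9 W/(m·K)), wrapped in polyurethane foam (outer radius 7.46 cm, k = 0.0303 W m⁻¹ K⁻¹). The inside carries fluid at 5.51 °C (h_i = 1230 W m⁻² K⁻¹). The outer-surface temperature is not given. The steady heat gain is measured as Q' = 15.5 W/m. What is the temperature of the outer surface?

Series resistances:
  R'_conv,in = 1/(2πr h) = 1/(2π·0.0485·1230) = 0.002668 m·K/W
  R'_nickel alloy = ln(0.0549/0.0485)/(2πk) = 0.1239/(2π·12.9) = 0.001529 m·K/W
  R'_polyurethane foam = ln(0.0746/0.0549)/(2πk) = 0.3066/(2π·0.0303) = 1.611 m·K/W
ΣR = 1.615 m·K/W
ΔT = Q'·ΣR = 15.5 × 1.615 = 25.03 K
Heat flows inward, so T_out = T_in + ΔT = 5.51 + 25.03 = 30.5 °C

T_out = 30.5 °C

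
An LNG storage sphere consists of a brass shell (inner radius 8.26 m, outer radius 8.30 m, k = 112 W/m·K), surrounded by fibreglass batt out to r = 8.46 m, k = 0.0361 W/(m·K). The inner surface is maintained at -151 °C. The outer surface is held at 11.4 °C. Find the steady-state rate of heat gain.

Q = 32.3 kW

Treat each layer as a resistance in series:
  R_brass = (1/8.26 − 1/8.30)/(4πk) = 5.834×10^-4/(4π·112) = 4.145×10^-7 K/W
  R_fibreglass batt = (1/8.30 − 1/8.46)/(4πk) = 0.002279/(4π·0.0361) = 0.005023 K/W
ΣR = 4.145×10^-7 + 0.005023 = 0.005023 K/W
Q = ΔT/ΣR = (-151 °C − 11.4 °C)/0.005023 = -32300 W
(Negative Q ⇒ heat flows inward; heat gain = 32300 W.)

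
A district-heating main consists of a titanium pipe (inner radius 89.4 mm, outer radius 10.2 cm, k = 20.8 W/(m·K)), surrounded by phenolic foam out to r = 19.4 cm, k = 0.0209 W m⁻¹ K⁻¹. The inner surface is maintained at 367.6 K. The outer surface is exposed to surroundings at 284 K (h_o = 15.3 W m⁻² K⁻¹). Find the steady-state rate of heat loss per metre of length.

Q' = 16.9 W/m

Series thermal resistances, inner to outer:
  R'_titanium = ln(0.102/0.0894)/(2πk) = 0.1319/(2π·20.8) = 0.001009 m·K/W
  R'_phenolic foam = ln(0.194/0.102)/(2πk) = 0.6429/(2π·0.0209) = 4.896 m·K/W
  R'_conv,out = 1/(2πr h) = 1/(2π·0.194·15.3) = 0.05362 m·K/W
ΣR = 0.001009 + 4.896 + 0.05362 = 4.951 m·K/W
Q' = ΔT/ΣR = (367.6 K − 284 K)/4.951 = 16.9 W/m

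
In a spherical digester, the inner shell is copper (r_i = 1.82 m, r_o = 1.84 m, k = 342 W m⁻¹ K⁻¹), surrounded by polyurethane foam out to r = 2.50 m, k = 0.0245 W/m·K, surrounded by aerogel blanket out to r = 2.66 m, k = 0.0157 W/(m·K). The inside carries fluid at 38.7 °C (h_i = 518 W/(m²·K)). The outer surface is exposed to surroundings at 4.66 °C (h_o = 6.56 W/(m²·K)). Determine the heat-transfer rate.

Q = 57.7 W

Resistance network (inner→outer):
  R_conv,in = 1/(4πr²h) = 1/(4π·1.82²·518) = 4.638×10^-5 K/W
  R_copper = (1/1.82 − 1/1.84)/(4πk) = 0.005972/(4π·342) = 1.390×10^-6 K/W
  R_polyurethane foam = (1/1.84 − 1/2.50)/(4πk) = 0.1435/(4π·0.0245) = 0.4660 K/W
  R_aerogel blanket = (1/2.50 − 1/2.66)/(4πk) = 0.02406/(4π·0.0157) = 0.1220 K/W
  R_conv,out = 1/(4πr²h) = 1/(4π·2.66²·6.56) = 0.001714 K/W
ΣR = 4.638×10^-5 + 1.390×10^-6 + 0.4660 + 0.1220 + 0.001714 = 0.5898 K/W
Q = ΔT/ΣR = (38.7 °C − 4.66 °C)/0.5898 = 57.7 W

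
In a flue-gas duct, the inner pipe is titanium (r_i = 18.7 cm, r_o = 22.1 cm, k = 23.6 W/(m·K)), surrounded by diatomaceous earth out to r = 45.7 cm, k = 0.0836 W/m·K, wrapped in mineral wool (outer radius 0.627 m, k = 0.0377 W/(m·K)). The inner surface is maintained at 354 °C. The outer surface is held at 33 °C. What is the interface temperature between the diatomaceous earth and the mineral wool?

Resistance network (inner→outer):
  R'_titanium = ln(0.221/0.187)/(2πk) = 0.1671/(2π·23.6) = 0.001127 m·K/W
  R'_diatomaceous earth = ln(0.457/0.221)/(2πk) = 0.7265/(2π·0.0836) = 1.383 m·K/W
  R'_mineral wool = ln(0.627/0.457)/(2πk) = 0.3163/(2π·0.0377) = 1.335 m·K/W
ΣR = 0.001127 + 1.383 + 1.335 = 2.719 m·K/W
Q' = ΔT/ΣR = (354 °C − 33 °C)/2.719 = 118.1 W/m
From the inner boundary to the diatomaceous earth/mineral wool interface, ΣR_partial = 1.384 m·K/W.
T_interface = T_in − Q'·ΣR_partial = 354 °C − (118.1)(1.384) = 191 °C

T = 191 °C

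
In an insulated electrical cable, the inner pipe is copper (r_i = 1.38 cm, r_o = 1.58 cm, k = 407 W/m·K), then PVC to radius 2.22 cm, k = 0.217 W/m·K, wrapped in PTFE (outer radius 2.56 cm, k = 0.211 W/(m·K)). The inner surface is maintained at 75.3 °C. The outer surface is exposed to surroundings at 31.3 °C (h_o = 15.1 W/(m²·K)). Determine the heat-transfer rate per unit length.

Treat each layer as a resistance in series:
  R'_copper = ln(0.0158/0.0138)/(2πk) = 0.1353/(2π·407) = 5.292×10^-5 m·K/W
  R'_PVC = ln(0.0222/0.0158)/(2πk) = 0.3401/(2π·0.217) = 0.2494 m·K/W
  R'_PTFE = ln(0.0256/0.0222)/(2πk) = 0.1425/(2π·0.211) = 0.1075 m·K/W
  R'_conv,out = 1/(2πr h) = 1/(2π·0.0256·15.1) = 0.4117 m·K/W
ΣR = 5.292×10^-5 + 0.2494 + 0.1075 + 0.4117 = 0.7687 m·K/W
Q' = ΔT/ΣR = (75.3 °C − 31.3 °C)/0.7687 = 57.2 W/m

Q' = 57.2 W/m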